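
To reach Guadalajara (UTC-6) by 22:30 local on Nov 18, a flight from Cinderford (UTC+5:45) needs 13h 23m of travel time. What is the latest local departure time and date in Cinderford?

Target arrival in UTC: 22:30 + 6:00 = 04:30 on Nov 19.
Subtract 13 hours and 23 minutes → departure 15:07 UTC on Nov 18.
Cinderford is UTC+5:45: 15:07 + 5:45 = 20:52 on Nov 18.

20:52 on November 18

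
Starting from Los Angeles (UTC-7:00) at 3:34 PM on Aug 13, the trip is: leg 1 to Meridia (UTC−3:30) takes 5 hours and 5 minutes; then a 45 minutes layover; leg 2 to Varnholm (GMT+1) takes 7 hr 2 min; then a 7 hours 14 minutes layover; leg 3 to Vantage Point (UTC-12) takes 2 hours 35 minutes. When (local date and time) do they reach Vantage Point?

9:15 AM on August 14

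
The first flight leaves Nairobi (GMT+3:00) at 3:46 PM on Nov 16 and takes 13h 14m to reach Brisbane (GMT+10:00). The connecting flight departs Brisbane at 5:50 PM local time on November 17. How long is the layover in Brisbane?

5 hours 50 minutes

Convert departure to UTC: 3:46 PM − 3:00 = 12:46 PM UTC on Nov 16.
Add 13 hours and 14 minutes flight time → 2:00 AM UTC (Nov 17).
Brisbane is UTC+10:00, so local arrival = 2:00 AM + 10:00 = 12:00 PM on Nov 17.
Layover = 5:50 PM − 12:00 PM = 5 hours 50 minutes.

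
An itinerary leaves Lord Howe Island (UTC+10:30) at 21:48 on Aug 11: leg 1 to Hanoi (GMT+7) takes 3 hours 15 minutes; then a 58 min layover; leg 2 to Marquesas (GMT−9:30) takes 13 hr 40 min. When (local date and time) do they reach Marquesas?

Convert departure to UTC: 21:48 − 10:30 = 11:18 UTC on Aug 11.
Add 3 hours and 15 minutes leg 1 → 14:33 UTC.
Add 58 minutes layover in Hanoi → 15:31 UTC.
Add 13 hours and 40 minutes leg 2 → 05:11 UTC (Aug 12).
Marquesas is UTC−9:30, so local arrival = 05:11 − 9:30 = 19:41 on Aug 11.

19:41 on Aug 11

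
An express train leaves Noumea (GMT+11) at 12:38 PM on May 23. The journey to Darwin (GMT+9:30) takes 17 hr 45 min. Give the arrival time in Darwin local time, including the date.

Darwin is 1:30 behind Noumea.
After 17 hours 45 minutes it is 6:23 AM (May 24) in Noumea.
Shift by the zone difference: 6:23 AM − 1:30 = 4:53 AM on May 24 in Darwin.

4:53 AM on May 24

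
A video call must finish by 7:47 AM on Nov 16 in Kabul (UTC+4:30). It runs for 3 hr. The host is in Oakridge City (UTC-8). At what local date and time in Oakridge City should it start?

Target end time in UTC: 7:47 AM − 4:30 = 3:17 AM on Nov 16.
Subtract 3 hours → start 12:17 AM UTC on Nov 16.
Oakridge City is UTC−8:00: 12:17 AM − 8:00 = 4:17 PM on Nov 15.

4:17 PM on November 15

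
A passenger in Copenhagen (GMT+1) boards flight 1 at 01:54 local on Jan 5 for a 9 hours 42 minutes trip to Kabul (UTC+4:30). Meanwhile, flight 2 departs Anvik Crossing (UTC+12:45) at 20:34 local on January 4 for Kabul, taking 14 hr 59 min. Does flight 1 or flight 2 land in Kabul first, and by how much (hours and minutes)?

the second, by 11 hours 48 minutes

Flight 1 in UTC: 01:54 − 1:00 = 00:54 on Jan 5.
+9 hours 42 minutes → arrive 10:36 UTC on Jan 5.
Flight 2 in UTC: 20:34 − 12:45 = 07:49 on Jan 4.
+14 hours and 59 minutes → arrive 22:48 UTC on Jan 4.
Flight 2 lands earlier by 11 hours 48 minutes.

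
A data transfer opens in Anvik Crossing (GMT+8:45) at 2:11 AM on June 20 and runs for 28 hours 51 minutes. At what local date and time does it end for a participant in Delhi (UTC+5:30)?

Convert start to UTC: 2:11 AM − 8:45 = 5:26 PM UTC on Jun 19.
Add 28 hours and 51 minutes duration → 10:17 PM UTC (Jun 20).
Delhi is UTC+5:30, so local end time = 10:17 PM + 5:30 = 3:47 AM on Jun 21.

3:47 AM on June 21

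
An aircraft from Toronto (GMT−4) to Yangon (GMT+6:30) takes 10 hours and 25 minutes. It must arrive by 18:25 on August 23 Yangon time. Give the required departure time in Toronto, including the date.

21:30 on August 22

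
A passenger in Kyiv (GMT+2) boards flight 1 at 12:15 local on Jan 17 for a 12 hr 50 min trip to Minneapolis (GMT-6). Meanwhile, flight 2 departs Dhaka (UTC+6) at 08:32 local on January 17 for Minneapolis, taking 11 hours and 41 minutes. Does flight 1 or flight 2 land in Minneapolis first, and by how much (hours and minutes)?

the second, by 8 hours 52 minutes

Flight 1 in UTC: 12:15 − 2:00 = 10:15 on Jan 17.
+12 hours and 50 minutes → arrive 23:05 UTC on Jan 17.
Flight 2 in UTC: 08:32 − 6:00 = 02:32 on Jan 17.
+11 hours and 41 minutes → arrive 14:13 UTC on Jan 17.
Flight 2 lands earlier by 8 hours 52 minutes.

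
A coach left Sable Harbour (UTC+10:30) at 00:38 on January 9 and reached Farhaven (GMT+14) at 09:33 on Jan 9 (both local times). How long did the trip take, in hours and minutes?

5 hours 25 minutes

Departure in UTC: 00:38 − 10:30 = 14:08 on Jan 8.
Arrival in UTC: 09:33 − 14:00 = 19:33 on Jan 8.
Elapsed = 19:33 − 14:08 = 5 hours 25 minutes.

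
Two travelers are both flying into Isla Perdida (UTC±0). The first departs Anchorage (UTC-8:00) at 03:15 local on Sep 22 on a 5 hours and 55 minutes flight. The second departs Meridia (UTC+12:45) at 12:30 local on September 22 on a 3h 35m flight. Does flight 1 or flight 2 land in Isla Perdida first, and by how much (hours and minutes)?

the second, by 13 hours 50 minutes

Flight 1 in UTC: 03:15 + 8:00 = 11:15 on Sep 22.
+5 hours and 55 minutes → arrive 17:10 UTC on Sep 22.
Flight 2 in UTC: 12:30 − 12:45 = 23:45 on Sep 21.
+3 hours and 35 minutes → arrive 03:20 UTC on Sep 22.
Flight 2 lands earlier by 13 hours 50 minutes.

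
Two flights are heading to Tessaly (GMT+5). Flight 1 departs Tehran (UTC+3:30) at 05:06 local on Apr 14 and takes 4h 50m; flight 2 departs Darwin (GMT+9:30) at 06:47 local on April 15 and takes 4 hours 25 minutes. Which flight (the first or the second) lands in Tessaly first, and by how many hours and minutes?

the first, by 19 hours 16 minutes

Flight 1 in UTC: 05:06 − 3:30 = 01:36 on Apr 14.
+4 hours 50 minutes → arrive 06:26 UTC on Apr 14.
Flight 2 in UTC: 06:47 − 9:30 = 21:17 on Apr 14.
+4 hours and 25 minutes → arrive 01:42 UTC on Apr 15.
Flight 1 lands earlier by 19 hours 16 minutes.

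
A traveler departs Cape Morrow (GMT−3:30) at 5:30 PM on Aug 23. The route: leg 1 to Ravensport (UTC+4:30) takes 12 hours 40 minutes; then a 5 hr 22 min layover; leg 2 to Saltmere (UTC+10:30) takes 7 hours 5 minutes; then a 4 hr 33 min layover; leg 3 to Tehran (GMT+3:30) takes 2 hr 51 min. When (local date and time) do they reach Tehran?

Convert departure to UTC: 5:30 PM + 3:30 = 9:00 PM UTC on Aug 23.
Add 12 hours and 40 minutes leg 1 → 9:40 AM UTC (Aug 24).
Add 5 hours 22 minutes layover in Ravensport → 3:02 PM UTC.
Add 7 hours and 5 minutes leg 2 → 10:07 PM UTC.
Add 4 hours and 33 minutes layover in Saltmere → 2:40 AM UTC (Aug 25).
Add 2 hours 51 minutes leg 3 → 5:31 AM UTC.
Tehran is UTC+3:30, so local arrival = 5:31 AM + 3:30 = 9:01 AM on Aug 25.

9:01 AM on Aug 25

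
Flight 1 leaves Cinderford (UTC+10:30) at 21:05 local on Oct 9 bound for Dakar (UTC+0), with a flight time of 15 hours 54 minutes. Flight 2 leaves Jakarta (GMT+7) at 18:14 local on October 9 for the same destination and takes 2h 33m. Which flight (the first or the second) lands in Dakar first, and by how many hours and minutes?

the second, by 12 hours 42 minutes

Flight 1 in UTC: 21:05 − 10:30 = 10:35 on Oct 9.
+15 hours 54 minutes → arrive 02:29 UTC on Oct 10.
Flight 2 in UTC: 18:14 − 7:00 = 11:14 on Oct 9.
+2 hours and 33 minutes → arrive 13:47 UTC on Oct 9.
Flight 2 lands earlier by 12 hours 42 minutes.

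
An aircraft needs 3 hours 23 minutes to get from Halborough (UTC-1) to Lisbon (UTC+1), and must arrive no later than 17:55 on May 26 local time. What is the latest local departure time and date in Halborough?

Target arrival in UTC: 17:55 − 1:00 = 16:55 on May 26.
Subtract 3 hours 23 minutes → departure 13:32 UTC on May 26.
Halborough is UTC−1:00: 13:32 − 1:00 = 12:32 on May 26.

12:32 on May 26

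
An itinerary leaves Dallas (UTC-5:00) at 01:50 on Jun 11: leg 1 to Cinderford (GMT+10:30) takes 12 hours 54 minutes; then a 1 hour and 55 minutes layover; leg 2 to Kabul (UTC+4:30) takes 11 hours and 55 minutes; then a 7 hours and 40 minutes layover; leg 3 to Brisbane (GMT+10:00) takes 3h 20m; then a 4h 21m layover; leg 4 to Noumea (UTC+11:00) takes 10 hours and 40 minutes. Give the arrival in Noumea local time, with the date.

Convert departure to UTC: 01:50 + 5:00 = 06:50 UTC on Jun 11.
Add 12 hours 54 minutes leg 1 → 19:44 UTC.
Add 1 hour 55 minutes layover in Cinderford → 21:39 UTC.
Add 11 hours and 55 minutes leg 2 → 09:34 UTC (Jun 12).
Add 7 hours and 40 minutes layover in Kabul → 17:14 UTC.
Add 3 hours 20 minutes leg 3 → 20:34 UTC.
Add 4 hours 21 minutes layover in Brisbane → 00:55 UTC (Jun 13).
Add 10 hours 40 minutes leg 4 → 11:35 UTC.
Noumea is UTC+11:00, so local arrival = 11:35 + 11:00 = 22:35 on Jun 13.

22:35 on June 13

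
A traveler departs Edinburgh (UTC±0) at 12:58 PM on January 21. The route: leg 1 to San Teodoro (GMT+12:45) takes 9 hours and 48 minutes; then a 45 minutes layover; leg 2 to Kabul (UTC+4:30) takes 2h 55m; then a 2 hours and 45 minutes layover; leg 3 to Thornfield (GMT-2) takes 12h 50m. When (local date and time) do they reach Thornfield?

4:01 PM on January 22

Edinburgh is at UTC+0, so departure is already 12:58 PM UTC on Jan 21.
Add 9 hours 48 minutes leg 1 → 10:46 PM UTC.
Add 45 minutes layover in San Teodoro → 11:31 PM UTC.
Add 2 hours and 55 minutes leg 2 → 2:26 AM UTC (Jan 22).
Add 2 hours and 45 minutes layover in Kabul → 5:11 AM UTC.
Add 12 hours and 50 minutes leg 3 → 6:01 PM UTC.
Thornfield is UTC−2:00, so local arrival = 6:01 PM − 2:00 = 4:01 PM on Jan 22.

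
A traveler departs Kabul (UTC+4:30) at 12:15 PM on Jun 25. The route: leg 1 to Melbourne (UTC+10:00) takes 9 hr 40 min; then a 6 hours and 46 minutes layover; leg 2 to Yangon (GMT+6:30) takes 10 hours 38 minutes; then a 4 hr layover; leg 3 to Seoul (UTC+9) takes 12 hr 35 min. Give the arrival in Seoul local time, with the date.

Convert departure to UTC: 12:15 PM − 4:30 = 7:45 AM UTC on Jun 25.
Add 9 hours 40 minutes leg 1 → 5:25 PM UTC.
Add 6 hours and 46 minutes layover in Melbourne → 12:11 AM UTC (Jun 26).
Add 10 hours and 38 minutes leg 2 → 10:49 AM UTC.
Add 4 hours layover in Yangon → 2:49 PM UTC.
Add 12 hours 35 minutes leg 3 → 3:24 AM UTC (Jun 27).
Seoul is UTC+9:00, so local arrival = 3:24 AM + 9:00 = 12:24 PM on Jun 27.

12:24 PM on June 27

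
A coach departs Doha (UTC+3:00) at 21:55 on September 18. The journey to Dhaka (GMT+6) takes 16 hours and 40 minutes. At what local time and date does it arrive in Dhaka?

Convert departure to UTC: 21:55 − 3:00 = 18:55 UTC on Sep 18.
Add 16 hours and 40 minutes travel time → 11:35 UTC (Sep 19).
Dhaka is UTC+6:00, so local arrival = 11:35 + 6:00 = 17:35 on Sep 19.

17:35 on Sep 19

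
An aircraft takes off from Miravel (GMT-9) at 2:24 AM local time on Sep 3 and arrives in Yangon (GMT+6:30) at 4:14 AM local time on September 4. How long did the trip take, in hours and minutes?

10 hours 20 minutes

Departure in UTC: 2:24 AM + 9:00 = 11:24 AM on Sep 3.
Arrival in UTC: 4:14 AM − 6:30 = 9:44 PM on Sep 3.
Elapsed = 9:44 PM − 11:24 AM = 10 hours 20 minutes.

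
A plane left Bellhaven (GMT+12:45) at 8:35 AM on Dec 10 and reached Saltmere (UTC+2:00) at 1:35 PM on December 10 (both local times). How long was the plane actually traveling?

Saltmere is 10:45 behind Bellhaven.
Clock-face elapsed time (ignoring zones) is 5 hours.
Actual elapsed = 5 hours + 10:45 = 15 hours 45 minutes.

15 hours 45 minutes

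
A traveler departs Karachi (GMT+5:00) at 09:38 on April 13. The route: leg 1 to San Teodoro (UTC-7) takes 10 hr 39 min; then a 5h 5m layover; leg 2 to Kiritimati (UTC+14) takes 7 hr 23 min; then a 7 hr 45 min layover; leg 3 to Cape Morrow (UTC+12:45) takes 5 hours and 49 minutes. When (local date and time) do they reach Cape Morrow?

06:04 on April 15

Convert departure to UTC: 09:38 − 5:00 = 04:38 UTC on Apr 13.
Add 10 hours and 39 minutes leg 1 → 15:17 UTC.
Add 5 hours 5 minutes layover in San Teodoro → 20:22 UTC.
Add 7 hours 23 minutes leg 2 → 03:45 UTC (Apr 14).
Add 7 hours 45 minutes layover in Kiritimati → 11:30 UTC.
Add 5 hours and 49 minutes leg 3 → 17:19 UTC.
Cape Morrow is UTC+12:45, so local arrival = 17:19 + 12:45 = 06:04 on Apr 15.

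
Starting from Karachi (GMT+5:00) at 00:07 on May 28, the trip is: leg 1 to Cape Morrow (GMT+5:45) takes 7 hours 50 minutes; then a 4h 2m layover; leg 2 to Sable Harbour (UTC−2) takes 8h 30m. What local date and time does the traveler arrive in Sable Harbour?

13:29 on May 28

Convert departure to UTC: 00:07 − 5:00 = 19:07 UTC on May 27.
Add 7 hours 50 minutes leg 1 → 02:57 UTC (May 28).
Add 4 hours and 2 minutes layover in Cape Morrow → 06:59 UTC.
Add 8 hours and 30 minutes leg 2 → 15:29 UTC.
Sable Harbour is UTC−2:00, so local arrival = 15:29 − 2:00 = 13:29 on May 28.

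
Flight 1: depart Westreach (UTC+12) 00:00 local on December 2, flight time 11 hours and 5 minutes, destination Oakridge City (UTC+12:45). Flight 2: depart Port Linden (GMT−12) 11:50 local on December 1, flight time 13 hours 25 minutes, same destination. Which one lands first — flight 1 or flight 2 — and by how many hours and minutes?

the first, by 14 hours 10 minutes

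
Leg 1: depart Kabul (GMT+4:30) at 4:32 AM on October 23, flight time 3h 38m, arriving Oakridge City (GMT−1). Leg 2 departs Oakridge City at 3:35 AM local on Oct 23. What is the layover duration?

Convert departure to UTC: 4:32 AM − 4:30 = 12:02 AM UTC on Oct 23.
Add 3 hours and 38 minutes flight time → 3:40 AM UTC.
Oakridge City is UTC−1:00, so local arrival = 3:40 AM − 1:00 = 2:40 AM on Oct 23.
Layover = 3:35 AM − 2:40 AM = 55 minutes.

55 minutes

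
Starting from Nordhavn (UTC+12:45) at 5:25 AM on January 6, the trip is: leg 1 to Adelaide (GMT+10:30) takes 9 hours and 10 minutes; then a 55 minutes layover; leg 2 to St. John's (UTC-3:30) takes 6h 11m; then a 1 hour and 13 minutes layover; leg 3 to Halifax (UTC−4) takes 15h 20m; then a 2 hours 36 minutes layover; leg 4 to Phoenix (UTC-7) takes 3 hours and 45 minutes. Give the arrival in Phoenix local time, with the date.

Convert departure to UTC: 5:25 AM − 12:45 = 4:40 PM UTC on Jan 5.
Add 9 hours and 10 minutes leg 1 → 1:50 AM UTC (Jan 6).
Add 55 minutes layover in Adelaide → 2:45 AM UTC.
Add 6 hours and 11 minutes leg 2 → 8:56 AM UTC.
Add 1 hour 13 minutes layover in St. John's → 10:09 AM UTC.
Add 15 hours 20 minutes leg 3 → 1:29 AM UTC (Jan 7).
Add 2 hours and 36 minutes layover in Halifax → 4:05 AM UTC.
Add 3 hours 45 minutes leg 4 → 7:50 AM UTC.
Phoenix is UTC−7:00, so local arrival = 7:50 AM − 7:00 = 12:50 AM on Jan 7.

12:50 AM on January 7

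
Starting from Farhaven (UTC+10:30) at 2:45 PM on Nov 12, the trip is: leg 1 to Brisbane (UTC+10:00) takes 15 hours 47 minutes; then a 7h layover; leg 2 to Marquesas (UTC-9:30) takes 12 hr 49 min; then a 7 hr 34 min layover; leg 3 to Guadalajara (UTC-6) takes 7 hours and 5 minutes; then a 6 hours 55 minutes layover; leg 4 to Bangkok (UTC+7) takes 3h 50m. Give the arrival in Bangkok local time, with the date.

12:15 AM on November 15

Convert departure to UTC: 2:45 PM − 10:30 = 4:15 AM UTC on Nov 12.
Add 15 hours and 47 minutes leg 1 → 8:02 PM UTC.
Add 7 hours layover in Brisbane → 3:02 AM UTC (Nov 13).
Add 12 hours and 49 minutes leg 2 → 3:51 PM UTC.
Add 7 hours 34 minutes layover in Marquesas → 11:25 PM UTC.
Add 7 hours and 5 minutes leg 3 → 6:30 AM UTC (Nov 14).
Add 6 hours and 55 minutes layover in Guadalajara → 1:25 PM UTC.
Add 3 hours 50 minutes leg 4 → 5:15 PM UTC.
Bangkok is UTC+7:00, so local arrival = 5:15 PM + 7:00 = 12:15 AM on Nov 15.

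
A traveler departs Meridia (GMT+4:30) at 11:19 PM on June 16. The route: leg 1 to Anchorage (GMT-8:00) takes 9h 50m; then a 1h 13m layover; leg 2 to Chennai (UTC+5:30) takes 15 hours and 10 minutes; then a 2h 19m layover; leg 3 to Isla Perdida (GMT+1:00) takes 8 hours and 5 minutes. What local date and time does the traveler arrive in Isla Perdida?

Convert departure to UTC: 11:19 PM − 4:30 = 6:49 PM UTC on Jun 16.
Add 9 hours 50 minutes leg 1 → 4:39 AM UTC (Jun 17).
Add 1 hour and 13 minutes layover in Anchorage → 5:52 AM UTC.
Add 15 hours 10 minutes leg 2 → 9:02 PM UTC.
Add 2 hours and 19 minutes layover in Chennai → 11:21 PM UTC.
Add 8 hours 5 minutes leg 3 → 7:26 AM UTC (Jun 18).
Isla Perdida is UTC+1:00, so local arrival = 7:26 AM + 1:00 = 8:26 AM on Jun 18.

8:26 AM on June 18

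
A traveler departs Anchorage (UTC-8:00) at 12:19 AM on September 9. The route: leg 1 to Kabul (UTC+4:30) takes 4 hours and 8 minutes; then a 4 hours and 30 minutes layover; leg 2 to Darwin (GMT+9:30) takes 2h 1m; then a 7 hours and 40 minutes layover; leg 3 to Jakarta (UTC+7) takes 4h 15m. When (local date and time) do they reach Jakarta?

Convert departure to UTC: 12:19 AM + 8:00 = 8:19 AM UTC on Sep 9.
Add 4 hours 8 minutes leg 1 → 12:27 PM UTC.
Add 4 hours 30 minutes layover in Kabul → 4:57 PM UTC.
Add 2 hours 1 minute leg 2 → 6:58 PM UTC.
Add 7 hours and 40 minutes layover in Darwin → 2:38 AM UTC (Sep 10).
Add 4 hours and 15 minutes leg 3 → 6:53 AM UTC.
Jakarta is UTC+7:00, so local arrival = 6:53 AM + 7:00 = 1:53 PM on Sep 10.

1:53 PM on September 10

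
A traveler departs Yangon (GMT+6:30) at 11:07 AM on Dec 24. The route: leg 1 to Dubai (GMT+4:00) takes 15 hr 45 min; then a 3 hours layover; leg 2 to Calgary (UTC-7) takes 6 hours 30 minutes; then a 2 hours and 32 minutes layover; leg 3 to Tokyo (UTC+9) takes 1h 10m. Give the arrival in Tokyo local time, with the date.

6:34 PM on December 25

Convert departure to UTC: 11:07 AM − 6:30 = 4:37 AM UTC on Dec 24.
Add 15 hours 45 minutes leg 1 → 8:22 PM UTC.
Add 3 hours layover in Dubai → 11:22 PM UTC.
Add 6 hours and 30 minutes leg 2 → 5:52 AM UTC (Dec 25).
Add 2 hours 32 minutes layover in Calgary → 8:24 AM UTC.
Add 1 hour 10 minutes leg 3 → 9:34 AM UTC.
Tokyo is UTC+9:00, so local arrival = 9:34 AM + 9:00 = 6:34 PM on Dec 25.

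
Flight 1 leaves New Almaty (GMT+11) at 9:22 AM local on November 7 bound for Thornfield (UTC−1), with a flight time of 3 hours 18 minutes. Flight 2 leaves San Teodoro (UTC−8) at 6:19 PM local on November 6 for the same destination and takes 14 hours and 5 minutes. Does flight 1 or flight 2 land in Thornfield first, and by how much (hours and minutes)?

the first, by 14 hours 44 minutes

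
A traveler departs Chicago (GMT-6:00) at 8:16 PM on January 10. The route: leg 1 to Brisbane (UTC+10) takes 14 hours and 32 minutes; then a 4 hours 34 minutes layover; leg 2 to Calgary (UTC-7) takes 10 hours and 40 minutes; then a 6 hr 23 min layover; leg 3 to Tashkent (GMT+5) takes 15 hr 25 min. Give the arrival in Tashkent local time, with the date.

10:50 AM on January 13

Convert departure to UTC: 8:16 PM + 6:00 = 2:16 AM UTC on Jan 11.
Add 14 hours 32 minutes leg 1 → 4:48 PM UTC.
Add 4 hours and 34 minutes layover in Brisbane → 9:22 PM UTC.
Add 10 hours 40 minutes leg 2 → 8:02 AM UTC (Jan 12).
Add 6 hours 23 minutes layover in Calgary → 2:25 PM UTC.
Add 15 hours and 25 minutes leg 3 → 5:50 AM UTC (Jan 13).
Tashkent is UTC+5:00, so local arrival = 5:50 AM + 5:00 = 10:50 AM on Jan 13.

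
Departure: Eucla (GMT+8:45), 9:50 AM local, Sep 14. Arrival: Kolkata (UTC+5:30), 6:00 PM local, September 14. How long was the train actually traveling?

11 hours 25 minutes

Kolkata is 3:15 behind Eucla.
Clock-face elapsed time (ignoring zones) is 8 hours 10 minutes.
Actual elapsed = 8 hours 10 minutes + 3:15 = 11 hours 25 minutes.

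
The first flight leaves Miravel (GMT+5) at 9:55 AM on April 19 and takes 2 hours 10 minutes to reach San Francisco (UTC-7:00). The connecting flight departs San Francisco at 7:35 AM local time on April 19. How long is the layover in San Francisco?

Convert departure to UTC: 9:55 AM − 5:00 = 4:55 AM UTC on Apr 19.
Add 2 hours and 10 minutes flight time → 7:05 AM UTC.
San Francisco is UTC−7:00, so local arrival = 7:05 AM − 7:00 = 12:05 AM on Apr 19.
Layover = 7:35 AM − 12:05 AM = 7 hours 30 minutes.

7 hours 30 minutes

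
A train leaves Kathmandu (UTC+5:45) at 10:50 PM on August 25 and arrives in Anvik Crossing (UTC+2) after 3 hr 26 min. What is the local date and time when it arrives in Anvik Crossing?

Anvik Crossing is 3:45 behind Kathmandu.
After 3 hours and 26 minutes it is 2:16 AM (Aug 26) in Kathmandu.
Shift by the zone difference: 2:16 AM − 3:45 = 10:31 PM on Aug 25 in Anvik Crossing.

10:31 PM on August 25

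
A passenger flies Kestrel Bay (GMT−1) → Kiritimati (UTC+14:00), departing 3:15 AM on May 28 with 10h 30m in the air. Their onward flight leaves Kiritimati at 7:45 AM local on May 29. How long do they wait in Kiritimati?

3 hours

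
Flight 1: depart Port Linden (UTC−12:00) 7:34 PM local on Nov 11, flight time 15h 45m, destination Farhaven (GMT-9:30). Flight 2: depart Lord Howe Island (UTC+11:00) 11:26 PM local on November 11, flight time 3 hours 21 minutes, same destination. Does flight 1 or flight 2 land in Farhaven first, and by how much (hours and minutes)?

the second, by 31 hours 32 minutes

Flight 1 in UTC: 7:34 PM + 12:00 = 7:34 AM on Nov 12.
+15 hours and 45 minutes → arrive 11:19 PM UTC on Nov 12.
Flight 2 in UTC: 11:26 PM − 11:00 = 12:26 PM on Nov 11.
+3 hours 21 minutes → arrive 3:47 PM UTC on Nov 11.
Flight 2 lands earlier by 31 hours 32 minutes.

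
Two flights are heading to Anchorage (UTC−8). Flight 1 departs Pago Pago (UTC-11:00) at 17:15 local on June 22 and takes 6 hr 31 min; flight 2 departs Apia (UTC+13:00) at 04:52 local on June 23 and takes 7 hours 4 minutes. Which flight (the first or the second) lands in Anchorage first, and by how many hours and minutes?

the second, by 11 hours 50 minutes

Flight 1 in UTC: 17:15 + 11:00 = 04:15 on Jun 23.
+6 hours 31 minutes → arrive 10:46 UTC on Jun 23.
Flight 2 in UTC: 04:52 − 13:00 = 15:52 on Jun 22.
+7 hours 4 minutes → arrive 22:56 UTC on Jun 22.
Flight 2 lands earlier by 11 hours 50 minutes.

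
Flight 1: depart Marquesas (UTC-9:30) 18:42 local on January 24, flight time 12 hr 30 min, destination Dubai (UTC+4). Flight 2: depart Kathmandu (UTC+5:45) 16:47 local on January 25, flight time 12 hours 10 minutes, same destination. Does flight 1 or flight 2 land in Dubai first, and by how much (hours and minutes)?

the first, by 6 hours 30 minutes

Flight 1 in UTC: 18:42 + 9:30 = 04:12 on Jan 25.
+12 hours 30 minutes → arrive 16:42 UTC on Jan 25.
Flight 2 in UTC: 16:47 − 5:45 = 11:02 on Jan 25.
+12 hours and 10 minutes → arrive 23:12 UTC on Jan 25.
Flight 1 lands earlier by 6 hours 30 minutes.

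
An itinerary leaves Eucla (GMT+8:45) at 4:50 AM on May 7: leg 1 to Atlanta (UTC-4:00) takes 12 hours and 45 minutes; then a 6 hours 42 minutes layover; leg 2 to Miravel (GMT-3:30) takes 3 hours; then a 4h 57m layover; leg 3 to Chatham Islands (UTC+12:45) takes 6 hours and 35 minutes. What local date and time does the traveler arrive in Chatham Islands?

Convert departure to UTC: 4:50 AM − 8:45 = 8:05 PM UTC on May 6.
Add 12 hours 45 minutes leg 1 → 8:50 AM UTC (May 7).
Add 6 hours and 42 minutes layover in Atlanta → 3:32 PM UTC.
Add 3 hours leg 2 → 6:32 PM UTC.
Add 4 hours 57 minutes layover in Miravel → 11:29 PM UTC.
Add 6 hours 35 minutes leg 3 → 6:04 AM UTC (May 8).
Chatham Islands is UTC+12:45, so local arrival = 6:04 AM + 12:45 = 6:49 PM on May 8.

6:49 PM on May 8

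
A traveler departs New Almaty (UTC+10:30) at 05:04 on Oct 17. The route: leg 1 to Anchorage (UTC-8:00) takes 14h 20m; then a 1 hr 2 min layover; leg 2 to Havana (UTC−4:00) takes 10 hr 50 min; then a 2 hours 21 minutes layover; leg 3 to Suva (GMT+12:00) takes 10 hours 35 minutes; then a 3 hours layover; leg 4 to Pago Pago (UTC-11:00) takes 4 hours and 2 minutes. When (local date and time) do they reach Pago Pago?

05:44 on October 18

Convert departure to UTC: 05:04 − 10:30 = 18:34 UTC on Oct 16.
Add 14 hours 20 minutes leg 1 → 08:54 UTC (Oct 17).
Add 1 hour and 2 minutes layover in Anchorage → 09:56 UTC.
Add 10 hours 50 minutes leg 2 → 20:46 UTC.
Add 2 hours 21 minutes layover in Havana → 23:07 UTC.
Add 10 hours and 35 minutes leg 3 → 09:42 UTC (Oct 18).
Add 3 hours layover in Suva → 12:42 UTC.
Add 4 hours and 2 minutes leg 4 → 16:44 UTC.
Pago Pago is UTC−11:00, so local arrival = 16:44 − 11:00 = 05:44 on Oct 18.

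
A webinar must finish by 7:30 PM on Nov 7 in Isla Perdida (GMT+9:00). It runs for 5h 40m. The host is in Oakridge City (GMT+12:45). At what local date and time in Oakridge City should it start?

5:35 PM on November 7

Target end time in UTC: 7:30 PM − 9:00 = 10:30 AM on Nov 7.
Subtract 5 hours 40 minutes → start 4:50 AM UTC on Nov 7.
Oakridge City is UTC+12:45: 4:50 AM + 12:45 = 5:35 PM on Nov 7.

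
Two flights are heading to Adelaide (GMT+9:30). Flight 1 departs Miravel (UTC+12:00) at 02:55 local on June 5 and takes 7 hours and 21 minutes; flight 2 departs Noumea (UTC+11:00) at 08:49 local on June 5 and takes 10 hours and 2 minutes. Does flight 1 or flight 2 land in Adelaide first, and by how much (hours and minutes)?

the first, by 9 hours 35 minutes

Flight 1 in UTC: 02:55 − 12:00 = 14:55 on Jun 4.
+7 hours 21 minutes → arrive 22:16 UTC on Jun 4.
Flight 2 in UTC: 08:49 − 11:00 = 21:49 on Jun 4.
+10 hours and 2 minutes → arrive 07:51 UTC on Jun 5.
Flight 1 lands earlier by 9 hours 35 minutes.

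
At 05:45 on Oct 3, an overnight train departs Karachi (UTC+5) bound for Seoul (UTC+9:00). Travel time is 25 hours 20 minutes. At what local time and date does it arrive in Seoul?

11:05 on Oct 4

Convert departure to UTC: 05:45 − 5:00 = 00:45 UTC on Oct 3.
Add 25 hours 20 minutes travel time → 02:05 UTC (Oct 4).
Seoul is UTC+9:00, so local arrival = 02:05 + 9:00 = 11:05 on Oct 4.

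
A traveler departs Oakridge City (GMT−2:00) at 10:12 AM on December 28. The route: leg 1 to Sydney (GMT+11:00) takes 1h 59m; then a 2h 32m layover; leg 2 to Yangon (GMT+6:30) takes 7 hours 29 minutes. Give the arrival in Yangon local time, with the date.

6:42 AM on December 29

Convert departure to UTC: 10:12 AM + 2:00 = 12:12 PM UTC on Dec 28.
Add 1 hour and 59 minutes leg 1 → 2:11 PM UTC.
Add 2 hours 32 minutes layover in Sydney → 4:43 PM UTC.
Add 7 hours 29 minutes leg 2 → 12:12 AM UTC (Dec 29).
Yangon is UTC+6:30, so local arrival = 12:12 AM + 6:30 = 6:42 AM on Dec 29.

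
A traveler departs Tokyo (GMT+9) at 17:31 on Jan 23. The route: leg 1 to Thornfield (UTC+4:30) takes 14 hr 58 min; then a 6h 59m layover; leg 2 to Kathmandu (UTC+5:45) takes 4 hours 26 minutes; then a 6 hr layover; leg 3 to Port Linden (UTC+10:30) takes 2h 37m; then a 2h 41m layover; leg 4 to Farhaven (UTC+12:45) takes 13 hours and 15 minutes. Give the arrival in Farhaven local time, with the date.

Convert departure to UTC: 17:31 − 9:00 = 08:31 UTC on Jan 23.
Add 14 hours 58 minutes leg 1 → 23:29 UTC.
Add 6 hours and 59 minutes layover in Thornfield → 06:28 UTC (Jan 24).
Add 4 hours 26 minutes leg 2 → 10:54 UTC.
Add 6 hours layover in Kathmandu → 16:54 UTC.
Add 2 hours 37 minutes leg 3 → 19:31 UTC.
Add 2 hours 41 minutes layover in Port Linden → 22:12 UTC.
Add 13 hours and 15 minutes leg 4 → 11:27 UTC (Jan 25).
Farhaven is UTC+12:45, so local arrival = 11:27 + 12:45 = 00:12 on Jan 26.

00:12 on Jan 26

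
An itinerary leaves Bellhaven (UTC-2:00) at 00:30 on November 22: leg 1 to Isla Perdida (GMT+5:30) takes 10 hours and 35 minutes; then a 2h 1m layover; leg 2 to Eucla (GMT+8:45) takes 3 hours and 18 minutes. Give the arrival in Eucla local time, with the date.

03:09 on Nov 23

Convert departure to UTC: 00:30 + 2:00 = 02:30 UTC on Nov 22.
Add 10 hours 35 minutes leg 1 → 13:05 UTC.
Add 2 hours 1 minute layover in Isla Perdida → 15:06 UTC.
Add 3 hours 18 minutes leg 2 → 18:24 UTC.
Eucla is UTC+8:45, so local arrival = 18:24 + 8:45 = 03:09 on Nov 23.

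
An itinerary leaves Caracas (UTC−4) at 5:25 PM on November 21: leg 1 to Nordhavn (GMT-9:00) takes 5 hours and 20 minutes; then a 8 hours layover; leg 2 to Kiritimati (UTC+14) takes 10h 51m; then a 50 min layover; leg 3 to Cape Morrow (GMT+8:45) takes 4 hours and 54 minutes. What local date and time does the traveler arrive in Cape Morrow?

Convert departure to UTC: 5:25 PM + 4:00 = 9:25 PM UTC on Nov 21.
Add 5 hours and 20 minutes leg 1 → 2:45 AM UTC (Nov 22).
Add 8 hours layover in Nordhavn → 10:45 AM UTC.
Add 10 hours and 51 minutes leg 2 → 9:36 PM UTC.
Add 50 minutes layover in Kiritimati → 10:26 PM UTC.
Add 4 hours and 54 minutes leg 3 → 3:20 AM UTC (Nov 23).
Cape Morrow is UTC+8:45, so local arrival = 3:20 AM + 8:45 = 12:05 PM on Nov 23.

12:05 PM on November 23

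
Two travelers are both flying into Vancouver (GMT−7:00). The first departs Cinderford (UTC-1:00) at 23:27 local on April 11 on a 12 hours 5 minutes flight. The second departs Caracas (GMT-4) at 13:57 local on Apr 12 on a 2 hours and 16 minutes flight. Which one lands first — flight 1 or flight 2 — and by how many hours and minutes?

Flight 1 in UTC: 23:27 + 1:00 = 00:27 on Apr 12.
+12 hours 5 minutes → arrive 12:32 UTC on Apr 12.
Flight 2 in UTC: 13:57 + 4:00 = 17:57 on Apr 12.
+2 hours 16 minutes → arrive 20:13 UTC on Apr 12.
Flight 1 lands earlier by 7 hours 41 minutes.

the first, by 7 hours 41 minutes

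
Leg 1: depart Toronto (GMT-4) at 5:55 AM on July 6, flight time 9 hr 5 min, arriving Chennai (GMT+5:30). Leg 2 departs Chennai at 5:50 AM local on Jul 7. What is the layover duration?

Convert departure to UTC: 5:55 AM + 4:00 = 9:55 AM UTC on Jul 6.
Add 9 hours and 5 minutes flight time → 7:00 PM UTC.
Chennai is UTC+5:30, so local arrival = 7:00 PM + 5:30 = 12:30 AM on Jul 7.
Layover = 5:50 AM − 12:30 AM = 5 hours 20 minutes.

5 hours 20 minutes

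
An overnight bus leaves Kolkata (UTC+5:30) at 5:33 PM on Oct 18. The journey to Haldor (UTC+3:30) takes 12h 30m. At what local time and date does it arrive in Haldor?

Convert departure to UTC: 5:33 PM − 5:30 = 12:03 PM UTC on Oct 18.
Add 12 hours and 30 minutes travel time → 12:33 AM UTC (Oct 19).
Haldor is UTC+3:30, so local arrival = 12:33 AM + 3:30 = 4:03 AM on Oct 19.

4:03 AM on October 19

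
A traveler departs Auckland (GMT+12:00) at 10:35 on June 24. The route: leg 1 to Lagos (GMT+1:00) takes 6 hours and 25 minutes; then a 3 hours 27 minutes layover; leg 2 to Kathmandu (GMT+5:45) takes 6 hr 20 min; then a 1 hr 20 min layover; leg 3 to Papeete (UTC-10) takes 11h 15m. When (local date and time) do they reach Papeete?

17:22 on Jun 24

Convert departure to UTC: 10:35 − 12:00 = 22:35 UTC on Jun 23.
Add 6 hours 25 minutes leg 1 → 05:00 UTC (Jun 24).
Add 3 hours and 27 minutes layover in Lagos → 08:27 UTC.
Add 6 hours and 20 minutes leg 2 → 14:47 UTC.
Add 1 hour and 20 minutes layover in Kathmandu → 16:07 UTC.
Add 11 hours and 15 minutes leg 3 → 03:22 UTC (Jun 25).
Papeete is UTC−10:00, so local arrival = 03:22 − 10:00 = 17:22 on Jun 24.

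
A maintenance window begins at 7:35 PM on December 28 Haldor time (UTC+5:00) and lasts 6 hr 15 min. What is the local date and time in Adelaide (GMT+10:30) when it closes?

Convert start to UTC: 7:35 PM − 5:00 = 2:35 PM UTC on Dec 28.
Add 6 hours 15 minutes duration → 8:50 PM UTC.
Adelaide is UTC+10:30, so local end time = 8:50 PM + 10:30 = 7:20 AM on Dec 29.

7:20 AM on December 29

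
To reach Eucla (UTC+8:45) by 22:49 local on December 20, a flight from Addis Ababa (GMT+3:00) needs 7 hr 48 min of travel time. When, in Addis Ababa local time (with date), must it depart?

Target arrival in UTC: 22:49 − 8:45 = 14:04 on Dec 20.
Subtract 7 hours and 48 minutes → departure 06:16 UTC on Dec 20.
Addis Ababa is UTC+3:00: 06:16 + 3:00 = 09:16 on Dec 20.

09:16 on Dec 20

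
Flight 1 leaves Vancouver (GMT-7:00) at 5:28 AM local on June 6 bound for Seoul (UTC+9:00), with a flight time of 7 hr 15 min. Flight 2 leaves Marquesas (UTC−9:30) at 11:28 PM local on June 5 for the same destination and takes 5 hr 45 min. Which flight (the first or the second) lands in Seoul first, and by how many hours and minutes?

the second, by 5 hours

Flight 1 in UTC: 5:28 AM + 7:00 = 12:28 PM on Jun 6.
+7 hours 15 minutes → arrive 7:43 PM UTC on Jun 6.
Flight 2 in UTC: 11:28 PM + 9:30 = 8:58 AM on Jun 6.
+5 hours 45 minutes → arrive 2:43 PM UTC on Jun 6.
Flight 2 lands earlier by 5 hours.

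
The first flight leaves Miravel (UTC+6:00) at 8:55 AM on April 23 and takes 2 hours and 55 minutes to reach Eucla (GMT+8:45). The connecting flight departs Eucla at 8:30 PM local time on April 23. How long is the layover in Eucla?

5 hours 55 minutes

Convert departure to UTC: 8:55 AM − 6:00 = 2:55 AM UTC on Apr 23.
Add 2 hours and 55 minutes flight time → 5:50 AM UTC.
Eucla is UTC+8:45, so local arrival = 5:50 AM + 8:45 = 2:35 PM on Apr 23.
Layover = 8:30 PM − 2:35 PM = 5 hours 55 minutes.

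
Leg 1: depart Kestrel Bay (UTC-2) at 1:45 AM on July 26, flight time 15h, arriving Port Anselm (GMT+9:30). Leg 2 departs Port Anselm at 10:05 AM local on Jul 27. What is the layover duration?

5 hours 50 minutes

Convert departure to UTC: 1:45 AM + 2:00 = 3:45 AM UTC on Jul 26.
Add 15 hours flight time → 6:45 PM UTC.
Port Anselm is UTC+9:30, so local arrival = 6:45 PM + 9:30 = 4:15 AM on Jul 27.
Layover = 10:05 AM − 4:15 AM = 5 hours 50 minutes.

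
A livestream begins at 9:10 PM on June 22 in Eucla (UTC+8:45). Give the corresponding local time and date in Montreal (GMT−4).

8:25 AM on Jun 22

Montreal is 12:45 behind Eucla.
Shift by the zone difference: 9:10 PM − 12:45 = 8:25 AM on Jun 22 in Montreal.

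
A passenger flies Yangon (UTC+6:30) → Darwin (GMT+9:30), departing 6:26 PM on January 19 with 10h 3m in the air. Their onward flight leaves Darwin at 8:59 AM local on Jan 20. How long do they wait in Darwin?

1 hour 30 minutes

Convert departure to UTC: 6:26 PM − 6:30 = 11:56 AM UTC on Jan 19.
Add 10 hours and 3 minutes flight time → 9:59 PM UTC.
Darwin is UTC+9:30, so local arrival = 9:59 PM + 9:30 = 7:29 AM on Jan 20.
Layover = 8:59 AM − 7:29 AM = 1 hour 30 minutes.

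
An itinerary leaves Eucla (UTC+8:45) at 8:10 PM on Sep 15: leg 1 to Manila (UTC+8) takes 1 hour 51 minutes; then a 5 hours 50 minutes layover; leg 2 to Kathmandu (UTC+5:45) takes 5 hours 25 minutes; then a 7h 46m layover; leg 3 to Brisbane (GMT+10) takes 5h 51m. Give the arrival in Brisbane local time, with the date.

Convert departure to UTC: 8:10 PM − 8:45 = 11:25 AM UTC on Sep 15.
Add 1 hour 51 minutes leg 1 → 1:16 PM UTC.
Add 5 hours and 50 minutes layover in Manila → 7:06 PM UTC.
Add 5 hours 25 minutes leg 2 → 12:31 AM UTC (Sep 16).
Add 7 hours 46 minutes layover in Kathmandu → 8:17 AM UTC.
Add 5 hours and 51 minutes leg 3 → 2:08 PM UTC.
Brisbane is UTC+10:00, so local arrival = 2:08 PM + 10:00 = 12:08 AM on Sep 17.

12:08 AM on Sep 17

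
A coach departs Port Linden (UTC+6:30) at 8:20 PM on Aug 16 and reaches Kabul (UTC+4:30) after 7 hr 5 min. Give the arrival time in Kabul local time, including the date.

1:25 AM on Aug 17

Convert departure to UTC: 8:20 PM − 6:30 = 1:50 PM UTC on Aug 16.
Add 7 hours 5 minutes travel time → 8:55 PM UTC.
Kabul is UTC+4:30, so local arrival = 8:55 PM + 4:30 = 1:25 AM on Aug 17.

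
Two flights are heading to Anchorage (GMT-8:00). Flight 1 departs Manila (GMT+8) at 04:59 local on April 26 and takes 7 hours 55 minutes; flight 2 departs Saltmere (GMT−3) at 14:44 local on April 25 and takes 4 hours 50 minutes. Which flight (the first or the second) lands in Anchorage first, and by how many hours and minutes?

the second, by 6 hours 20 minutes

Flight 1 in UTC: 04:59 − 8:00 = 20:59 on Apr 25.
+7 hours 55 minutes → arrive 04:54 UTC on Apr 26.
Flight 2 in UTC: 14:44 + 3:00 = 17:44 on Apr 25.
+4 hours 50 minutes → arrive 22:34 UTC on Apr 25.
Flight 2 lands earlier by 6 hours 20 minutes.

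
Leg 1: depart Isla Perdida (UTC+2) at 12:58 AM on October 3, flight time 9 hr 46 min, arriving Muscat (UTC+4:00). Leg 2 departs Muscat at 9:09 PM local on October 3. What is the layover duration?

Convert departure to UTC: 12:58 AM − 2:00 = 10:58 PM UTC on Oct 2.
Add 9 hours and 46 minutes flight time → 8:44 AM UTC (Oct 3).
Muscat is UTC+4:00, so local arrival = 8:44 AM + 4:00 = 12:44 PM on Oct 3.
Layover = 9:09 PM − 12:44 PM = 8 hours 25 minutes.

8 hours 25 minutes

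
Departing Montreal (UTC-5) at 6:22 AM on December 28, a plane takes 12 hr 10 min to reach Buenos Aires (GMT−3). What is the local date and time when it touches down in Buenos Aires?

8:32 PM on December 28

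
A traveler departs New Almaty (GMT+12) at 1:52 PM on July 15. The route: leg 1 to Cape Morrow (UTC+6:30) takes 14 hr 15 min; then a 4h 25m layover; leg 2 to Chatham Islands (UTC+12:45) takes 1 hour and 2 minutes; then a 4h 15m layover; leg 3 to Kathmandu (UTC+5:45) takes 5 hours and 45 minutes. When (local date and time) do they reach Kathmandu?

Convert departure to UTC: 1:52 PM − 12:00 = 1:52 AM UTC on Jul 15.
Add 14 hours and 15 minutes leg 1 → 4:07 PM UTC.
Add 4 hours 25 minutes layover in Cape Morrow → 8:32 PM UTC.
Add 1 hour 2 minutes leg 2 → 9:34 PM UTC.
Add 4 hours 15 minutes layover in Chatham Islands → 1:49 AM UTC (Jul 16).
Add 5 hours and 45 minutes leg 3 → 7:34 AM UTC.
Kathmandu is UTC+5:45, so local arrival = 7:34 AM + 5:45 = 1:19 PM on Jul 16.

1:19 PM on July 16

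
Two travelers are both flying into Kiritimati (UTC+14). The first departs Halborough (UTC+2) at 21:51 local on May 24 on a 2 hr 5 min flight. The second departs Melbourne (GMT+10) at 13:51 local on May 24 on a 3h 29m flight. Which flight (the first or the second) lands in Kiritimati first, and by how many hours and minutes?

Flight 1 in UTC: 21:51 − 2:00 = 19:51 on May 24.
+2 hours and 5 minutes → arrive 21:56 UTC on May 24.
Flight 2 in UTC: 13:51 − 10:00 = 03:51 on May 24.
+3 hours and 29 minutes → arrive 07:20 UTC on May 24.
Flight 2 lands earlier by 14 hours 36 minutes.

the second, by 14 hours 36 minutes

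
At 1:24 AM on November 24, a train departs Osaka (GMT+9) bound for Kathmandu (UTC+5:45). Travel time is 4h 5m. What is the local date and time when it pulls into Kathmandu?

Kathmandu is 3:15 behind Osaka.
After 4 hours and 5 minutes it is 5:29 AM in Osaka.
Shift by the zone difference: 5:29 AM − 3:15 = 2:14 AM on Nov 24 in Kathmandu.

2:14 AM on November 24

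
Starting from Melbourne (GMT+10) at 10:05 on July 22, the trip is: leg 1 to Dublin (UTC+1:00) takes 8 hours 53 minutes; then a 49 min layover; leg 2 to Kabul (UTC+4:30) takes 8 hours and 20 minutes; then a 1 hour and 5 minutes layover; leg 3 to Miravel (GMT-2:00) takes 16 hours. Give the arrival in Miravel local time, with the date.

09:12 on Jul 23

Convert departure to UTC: 10:05 − 10:00 = 00:05 UTC on Jul 22.
Add 8 hours and 53 minutes leg 1 → 08:58 UTC.
Add 49 minutes layover in Dublin → 09:47 UTC.
Add 8 hours and 20 minutes leg 2 → 18:07 UTC.
Add 1 hour 5 minutes layover in Kabul → 19:12 UTC.
Add 16 hours leg 3 → 11:12 UTC (Jul 23).
Miravel is UTC−2:00, so local arrival = 11:12 − 2:00 = 09:12 on Jul 23.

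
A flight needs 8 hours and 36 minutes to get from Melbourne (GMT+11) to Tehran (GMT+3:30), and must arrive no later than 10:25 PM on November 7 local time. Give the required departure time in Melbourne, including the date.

9:19 PM on November 7

Target arrival in UTC: 10:25 PM − 3:30 = 6:55 PM on Nov 7.
Subtract 8 hours 36 minutes → departure 10:19 AM UTC on Nov 7.
Melbourne is UTC+11:00: 10:19 AM + 11:00 = 9:19 PM on Nov 7.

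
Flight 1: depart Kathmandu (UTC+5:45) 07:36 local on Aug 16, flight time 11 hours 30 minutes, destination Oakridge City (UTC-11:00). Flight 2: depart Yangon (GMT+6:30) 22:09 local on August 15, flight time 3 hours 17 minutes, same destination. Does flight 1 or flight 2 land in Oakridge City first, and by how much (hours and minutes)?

Flight 1 in UTC: 07:36 − 5:45 = 01:51 on Aug 16.
+11 hours and 30 minutes → arrive 13:21 UTC on Aug 16.
Flight 2 in UTC: 22:09 − 6:30 = 15:39 on Aug 15.
+3 hours and 17 minutes → arrive 18:56 UTC on Aug 15.
Flight 2 lands earlier by 18 hours 25 minutes.

the second, by 18 hours 25 minutes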